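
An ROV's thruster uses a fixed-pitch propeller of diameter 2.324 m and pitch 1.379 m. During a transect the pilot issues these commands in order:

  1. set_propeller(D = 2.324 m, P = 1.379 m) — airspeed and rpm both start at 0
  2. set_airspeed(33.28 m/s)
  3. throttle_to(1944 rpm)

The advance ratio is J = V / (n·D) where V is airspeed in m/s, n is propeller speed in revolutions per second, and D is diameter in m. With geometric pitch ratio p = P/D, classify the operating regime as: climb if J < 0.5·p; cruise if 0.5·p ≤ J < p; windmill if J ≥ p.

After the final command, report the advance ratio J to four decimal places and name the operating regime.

J = 0.4420, regime = cruise

set_propeller: D = 2.324 m, P = 1.379 m (p = P/D = 0.593373); state ← (V=0, rpm=0)
set_airspeed(33.28): V ← 33.28 m/s
throttle_to(1944): rpm ← 1944
final state: V = 33.28 m/s, rpm = 1944 → n = rpm/60 = 32.400000 rev/s
J = V / (n·D) = 33.28 / (32.400000 × 2.324) = 0.441980
regime bands: climb J<0.2967 | cruise [0.2967, 0.5934) | windmill J≥0.5934
J = 0.4420 → cruise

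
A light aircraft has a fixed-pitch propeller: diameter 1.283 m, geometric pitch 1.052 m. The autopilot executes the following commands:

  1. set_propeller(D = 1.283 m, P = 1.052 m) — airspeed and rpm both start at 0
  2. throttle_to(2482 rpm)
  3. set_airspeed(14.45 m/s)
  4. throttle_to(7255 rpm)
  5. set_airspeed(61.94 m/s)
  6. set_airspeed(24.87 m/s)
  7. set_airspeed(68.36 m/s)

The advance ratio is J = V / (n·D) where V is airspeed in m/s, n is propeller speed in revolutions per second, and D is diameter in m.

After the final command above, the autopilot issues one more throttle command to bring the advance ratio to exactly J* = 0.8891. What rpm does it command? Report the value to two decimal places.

rpm = 3595.64

set_propeller: D = 1.283 m, P = 1.052 m (p = P/D = 0.819953); state ← (V=0, rpm=0)
throttle_to(2482): rpm ← 2482
set_airspeed(14.45): V ← 14.45 m/s
throttle_to(7255): rpm ← 7255
set_airspeed(61.94): V ← 61.94 m/s
set_airspeed(24.87): V ← 24.87 m/s
set_airspeed(68.36): V ← 68.36 m/s
final state: V = 68.36 m/s, rpm = 7255 → n = rpm/60 = 120.916667 rev/s
target J* = 0.8891; solve J* = V/(n·D) for n: n = V/(J*·D) = 68.36/(0.8891 × 1.283) = 59.927311 rev/s
rpm = 60·n = 3595.638631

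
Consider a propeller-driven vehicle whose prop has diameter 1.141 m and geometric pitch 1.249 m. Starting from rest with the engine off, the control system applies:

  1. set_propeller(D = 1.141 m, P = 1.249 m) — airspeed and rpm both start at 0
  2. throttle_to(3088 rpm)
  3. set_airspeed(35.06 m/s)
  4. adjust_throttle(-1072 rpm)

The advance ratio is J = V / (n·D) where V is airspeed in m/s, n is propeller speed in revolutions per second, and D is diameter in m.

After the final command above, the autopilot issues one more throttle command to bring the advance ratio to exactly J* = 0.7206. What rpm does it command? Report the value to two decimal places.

set_propeller: D = 1.141 m, P = 1.249 m (p = P/D = 1.094654); state ← (V=0, rpm=0)
throttle_to(3088): rpm ← 3088
set_airspeed(35.06): V ← 35.06 m/s
adjust_throttle(-1072): rpm ← 3088 -1072 = 2016
final state: V = 35.06 m/s, rpm = 2016 → n = rpm/60 = 33.600000 rev/s
target J* = 0.7206; solve J* = V/(n·D) for n: n = V/(J*·D) = 35.06/(0.7206 × 1.141) = 42.641454 rev/s
rpm = 60·n = 2558.487267

rpm = 2558.49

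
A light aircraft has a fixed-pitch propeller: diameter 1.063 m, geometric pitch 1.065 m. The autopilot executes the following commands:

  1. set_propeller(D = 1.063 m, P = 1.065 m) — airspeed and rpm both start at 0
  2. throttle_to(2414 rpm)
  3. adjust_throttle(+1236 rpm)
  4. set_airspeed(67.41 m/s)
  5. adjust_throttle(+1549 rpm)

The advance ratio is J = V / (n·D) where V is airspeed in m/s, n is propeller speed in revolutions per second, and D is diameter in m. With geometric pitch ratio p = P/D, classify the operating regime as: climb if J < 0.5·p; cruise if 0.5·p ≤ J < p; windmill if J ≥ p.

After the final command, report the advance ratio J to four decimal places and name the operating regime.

J = 0.7319, regime = cruise

set_propeller: D = 1.063 m, P = 1.065 m (p = P/D = 1.001881); state ← (V=0, rpm=0)
throttle_to(2414): rpm ← 2414
adjust_throttle(+1236): rpm ← 2414 +1236 = 3650
set_airspeed(67.41): V ← 67.41 m/s
adjust_throttle(+1549): rpm ← 3650 +1549 = 5199
final state: V = 67.41 m/s, rpm = 5199 → n = rpm/60 = 86.650000 rev/s
J = V / (n·D) = 67.41 / (86.650000 × 1.063) = 0.731851
regime bands: climb J<0.5009 | cruise [0.5009, 1.0019) | windmill J≥1.0019
J = 0.7319 → cruise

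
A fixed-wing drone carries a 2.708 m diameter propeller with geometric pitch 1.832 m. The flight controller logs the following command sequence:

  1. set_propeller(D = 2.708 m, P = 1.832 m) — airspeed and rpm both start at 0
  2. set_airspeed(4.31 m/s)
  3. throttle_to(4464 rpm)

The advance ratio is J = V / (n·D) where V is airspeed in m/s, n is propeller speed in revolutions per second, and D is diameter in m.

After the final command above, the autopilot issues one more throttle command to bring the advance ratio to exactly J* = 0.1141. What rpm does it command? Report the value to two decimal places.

set_propeller: D = 2.708 m, P = 1.832 m (p = P/D = 0.676514); state ← (V=0, rpm=0)
set_airspeed(4.31): V ← 4.31 m/s
throttle_to(4464): rpm ← 4464
final state: V = 4.31 m/s, rpm = 4464 → n = rpm/60 = 74.400000 rev/s
target J* = 0.1141; solve J* = V/(n·D) for n: n = V/(J*·D) = 4.31/(0.1141 × 2.708) = 13.948997 rev/s
rpm = 60·n = 836.939791

rpm = 836.94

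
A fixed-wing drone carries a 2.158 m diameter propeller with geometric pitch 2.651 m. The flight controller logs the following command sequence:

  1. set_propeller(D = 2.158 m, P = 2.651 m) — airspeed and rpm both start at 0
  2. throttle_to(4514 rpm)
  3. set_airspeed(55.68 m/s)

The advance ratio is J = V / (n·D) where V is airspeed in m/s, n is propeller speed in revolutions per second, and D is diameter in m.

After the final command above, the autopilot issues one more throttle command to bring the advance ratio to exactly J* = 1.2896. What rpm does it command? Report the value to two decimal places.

set_propeller: D = 2.158 m, P = 2.651 m (p = P/D = 1.228452); state ← (V=0, rpm=0)
throttle_to(4514): rpm ← 4514
set_airspeed(55.68): V ← 55.68 m/s
final state: V = 55.68 m/s, rpm = 4514 → n = rpm/60 = 75.233333 rev/s
target J* = 1.2896; solve J* = V/(n·D) for n: n = V/(J*·D) = 55.68/(1.2896 × 2.158) = 20.007497 rev/s
rpm = 60·n = 1200.449824

rpm = 1200.45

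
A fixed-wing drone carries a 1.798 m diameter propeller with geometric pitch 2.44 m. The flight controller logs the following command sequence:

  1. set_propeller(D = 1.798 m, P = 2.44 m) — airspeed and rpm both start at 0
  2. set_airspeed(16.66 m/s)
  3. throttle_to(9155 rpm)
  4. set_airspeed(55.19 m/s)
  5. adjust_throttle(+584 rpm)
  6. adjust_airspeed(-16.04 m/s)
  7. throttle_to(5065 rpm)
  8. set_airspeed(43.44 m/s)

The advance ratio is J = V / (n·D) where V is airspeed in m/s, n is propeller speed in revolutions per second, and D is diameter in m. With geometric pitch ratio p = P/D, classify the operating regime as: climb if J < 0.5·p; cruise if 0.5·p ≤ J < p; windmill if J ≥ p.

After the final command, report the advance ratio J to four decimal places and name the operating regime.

J = 0.2862, regime = climb

set_propeller: D = 1.798 m, P = 2.44 m (p = P/D = 1.357063); state ← (V=0, rpm=0)
set_airspeed(16.66): V ← 16.66 m/s
throttle_to(9155): rpm ← 9155
set_airspeed(55.19): V ← 55.19 m/s
adjust_throttle(+584): rpm ← 9155 +584 = 9739
adjust_airspeed(-16.04): V ← 55.19 -16.04 = 39.15 m/s
throttle_to(5065): rpm ← 5065
set_airspeed(43.44): V ← 43.44 m/s
final state: V = 43.44 m/s, rpm = 5065 → n = rpm/60 = 84.416667 rev/s
J = V / (n·D) = 43.44 / (84.416667 × 1.798) = 0.286202
regime bands: climb J<0.6785 | cruise [0.6785, 1.3571) | windmill J≥1.3571
J = 0.2862 → climb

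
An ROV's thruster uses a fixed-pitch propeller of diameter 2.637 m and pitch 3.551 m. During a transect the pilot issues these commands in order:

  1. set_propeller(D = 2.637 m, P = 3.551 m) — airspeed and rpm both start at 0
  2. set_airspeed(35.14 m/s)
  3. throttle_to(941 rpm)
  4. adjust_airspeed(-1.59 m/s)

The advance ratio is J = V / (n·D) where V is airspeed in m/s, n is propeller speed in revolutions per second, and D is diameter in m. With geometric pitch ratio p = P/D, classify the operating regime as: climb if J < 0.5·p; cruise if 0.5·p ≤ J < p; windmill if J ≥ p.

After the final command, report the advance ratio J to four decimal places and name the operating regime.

J = 0.8112, regime = cruise

set_propeller: D = 2.637 m, P = 3.551 m (p = P/D = 1.346606); state ← (V=0, rpm=0)
set_airspeed(35.14): V ← 35.14 m/s
throttle_to(941): rpm ← 941
adjust_airspeed(-1.59): V ← 35.14 -1.59 = 33.55 m/s
final state: V = 33.55 m/s, rpm = 941 → n = rpm/60 = 15.683333 rev/s
J = V / (n·D) = 33.55 / (15.683333 × 2.637) = 0.811230
regime bands: climb J<0.6733 | cruise [0.6733, 1.3466) | windmill J≥1.3466
J = 0.8112 → cruise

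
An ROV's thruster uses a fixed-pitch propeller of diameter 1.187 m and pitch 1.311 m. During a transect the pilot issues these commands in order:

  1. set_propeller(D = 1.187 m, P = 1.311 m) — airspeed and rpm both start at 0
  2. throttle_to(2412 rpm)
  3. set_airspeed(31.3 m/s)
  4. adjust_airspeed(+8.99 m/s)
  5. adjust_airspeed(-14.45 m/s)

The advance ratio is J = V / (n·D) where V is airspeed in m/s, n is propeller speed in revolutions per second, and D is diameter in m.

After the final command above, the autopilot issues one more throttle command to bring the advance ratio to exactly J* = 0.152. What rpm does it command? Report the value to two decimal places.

set_propeller: D = 1.187 m, P = 1.311 m (p = P/D = 1.104465); state ← (V=0, rpm=0)
throttle_to(2412): rpm ← 2412
set_airspeed(31.3): V ← 31.3 m/s
adjust_airspeed(+8.99): V ← 31.3 +8.99 = 40.29 m/s
adjust_airspeed(-14.45): V ← 40.29 -14.45 = 25.84 m/s
final state: V = 25.84 m/s, rpm = 2412 → n = rpm/60 = 40.200000 rev/s
target J* = 0.152; solve J* = V/(n·D) for n: n = V/(J*·D) = 25.84/(0.152 × 1.187) = 143.218197 rev/s
rpm = 60·n = 8593.091828

rpm = 8593.09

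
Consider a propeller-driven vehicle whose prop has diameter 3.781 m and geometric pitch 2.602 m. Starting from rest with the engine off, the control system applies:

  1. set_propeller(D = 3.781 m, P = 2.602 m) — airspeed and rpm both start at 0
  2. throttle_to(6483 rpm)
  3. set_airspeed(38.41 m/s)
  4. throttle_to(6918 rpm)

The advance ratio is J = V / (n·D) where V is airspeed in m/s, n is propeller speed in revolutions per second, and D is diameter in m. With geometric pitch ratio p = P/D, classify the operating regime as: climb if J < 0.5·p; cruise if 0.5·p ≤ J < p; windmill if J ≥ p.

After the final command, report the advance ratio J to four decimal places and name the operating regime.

set_propeller: D = 3.781 m, P = 2.602 m (p = P/D = 0.688178); state ← (V=0, rpm=0)
throttle_to(6483): rpm ← 6483
set_airspeed(38.41): V ← 38.41 m/s
throttle_to(6918): rpm ← 6918
final state: V = 38.41 m/s, rpm = 6918 → n = rpm/60 = 115.300000 rev/s
J = V / (n·D) = 38.41 / (115.300000 × 3.781) = 0.088107
regime bands: climb J<0.3441 | cruise [0.3441, 0.6882) | windmill J≥0.6882
J = 0.0881 → climb

J = 0.0881, regime = climb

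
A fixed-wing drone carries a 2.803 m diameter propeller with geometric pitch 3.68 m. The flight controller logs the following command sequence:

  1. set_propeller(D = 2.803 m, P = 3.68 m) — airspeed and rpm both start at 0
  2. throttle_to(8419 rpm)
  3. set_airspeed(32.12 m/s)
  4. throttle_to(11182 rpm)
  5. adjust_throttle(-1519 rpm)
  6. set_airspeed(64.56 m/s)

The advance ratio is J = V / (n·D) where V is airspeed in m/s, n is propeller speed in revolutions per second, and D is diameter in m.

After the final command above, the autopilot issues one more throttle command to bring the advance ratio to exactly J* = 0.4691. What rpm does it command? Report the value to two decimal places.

rpm = 2945.96

set_propeller: D = 2.803 m, P = 3.68 m (p = P/D = 1.312879); state ← (V=0, rpm=0)
throttle_to(8419): rpm ← 8419
set_airspeed(32.12): V ← 32.12 m/s
throttle_to(11182): rpm ← 11182
adjust_throttle(-1519): rpm ← 11182 -1519 = 9663
set_airspeed(64.56): V ← 64.56 m/s
final state: V = 64.56 m/s, rpm = 9663 → n = rpm/60 = 161.050000 rev/s
target J* = 0.4691; solve J* = V/(n·D) for n: n = V/(J*·D) = 64.56/(0.4691 × 2.803) = 49.099265 rev/s
rpm = 60·n = 2945.955901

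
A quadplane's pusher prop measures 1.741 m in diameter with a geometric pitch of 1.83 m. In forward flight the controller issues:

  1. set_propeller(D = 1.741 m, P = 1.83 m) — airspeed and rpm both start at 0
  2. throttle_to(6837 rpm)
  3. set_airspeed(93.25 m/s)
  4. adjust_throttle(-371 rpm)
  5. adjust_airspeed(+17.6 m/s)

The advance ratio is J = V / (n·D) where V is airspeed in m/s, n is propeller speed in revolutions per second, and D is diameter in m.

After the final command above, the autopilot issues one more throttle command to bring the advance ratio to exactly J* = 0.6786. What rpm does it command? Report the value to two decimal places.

set_propeller: D = 1.741 m, P = 1.83 m (p = P/D = 1.051120); state ← (V=0, rpm=0)
throttle_to(6837): rpm ← 6837
set_airspeed(93.25): V ← 93.25 m/s
adjust_throttle(-371): rpm ← 6837 -371 = 6466
adjust_airspeed(+17.6): V ← 93.25 +17.6 = 110.85 m/s
final state: V = 110.85 m/s, rpm = 6466 → n = rpm/60 = 107.766667 rev/s
target J* = 0.6786; solve J* = V/(n·D) for n: n = V/(J*·D) = 110.85/(0.6786 × 1.741) = 93.825972 rev/s
rpm = 60·n = 5629.558304

rpm = 5629.56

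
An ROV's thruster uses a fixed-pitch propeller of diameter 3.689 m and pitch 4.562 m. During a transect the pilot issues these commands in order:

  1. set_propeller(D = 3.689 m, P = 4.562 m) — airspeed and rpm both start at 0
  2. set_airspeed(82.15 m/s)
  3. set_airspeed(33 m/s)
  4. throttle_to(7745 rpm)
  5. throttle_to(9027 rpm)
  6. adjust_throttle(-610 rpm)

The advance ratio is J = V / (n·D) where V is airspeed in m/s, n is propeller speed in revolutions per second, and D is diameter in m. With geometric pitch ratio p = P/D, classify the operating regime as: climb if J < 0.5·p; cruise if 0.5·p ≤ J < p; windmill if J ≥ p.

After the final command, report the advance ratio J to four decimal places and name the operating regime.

set_propeller: D = 3.689 m, P = 4.562 m (p = P/D = 1.236649); state ← (V=0, rpm=0)
set_airspeed(82.15): V ← 82.15 m/s
set_airspeed(33): V ← 33 m/s
throttle_to(7745): rpm ← 7745
throttle_to(9027): rpm ← 9027
adjust_throttle(-610): rpm ← 9027 -610 = 8417
final state: V = 33 m/s, rpm = 8417 → n = rpm/60 = 140.283333 rev/s
J = V / (n·D) = 33 / (140.283333 × 3.689) = 0.063767
regime bands: climb J<0.6183 | cruise [0.6183, 1.2366) | windmill J≥1.2366
J = 0.0638 → climb

J = 0.0638, regime = climb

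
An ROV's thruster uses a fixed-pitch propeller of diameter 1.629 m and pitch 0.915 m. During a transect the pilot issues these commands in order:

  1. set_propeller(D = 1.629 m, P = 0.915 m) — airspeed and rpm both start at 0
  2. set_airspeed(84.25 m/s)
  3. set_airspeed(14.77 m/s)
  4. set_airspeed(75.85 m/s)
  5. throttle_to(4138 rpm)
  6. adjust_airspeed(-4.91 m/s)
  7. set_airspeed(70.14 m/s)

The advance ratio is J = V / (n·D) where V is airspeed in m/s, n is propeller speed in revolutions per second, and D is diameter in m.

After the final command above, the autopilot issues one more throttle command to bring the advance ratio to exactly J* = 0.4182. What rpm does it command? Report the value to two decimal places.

rpm = 6177.49

set_propeller: D = 1.629 m, P = 0.915 m (p = P/D = 0.561694); state ← (V=0, rpm=0)
set_airspeed(84.25): V ← 84.25 m/s
set_airspeed(14.77): V ← 14.77 m/s
set_airspeed(75.85): V ← 75.85 m/s
throttle_to(4138): rpm ← 4138
adjust_airspeed(-4.91): V ← 75.85 -4.91 = 70.94 m/s
set_airspeed(70.14): V ← 70.14 m/s
final state: V = 70.14 m/s, rpm = 4138 → n = rpm/60 = 68.966667 rev/s
target J* = 0.4182; solve J* = V/(n·D) for n: n = V/(J*·D) = 70.14/(0.4182 × 1.629) = 102.958131 rev/s
rpm = 60·n = 6177.487839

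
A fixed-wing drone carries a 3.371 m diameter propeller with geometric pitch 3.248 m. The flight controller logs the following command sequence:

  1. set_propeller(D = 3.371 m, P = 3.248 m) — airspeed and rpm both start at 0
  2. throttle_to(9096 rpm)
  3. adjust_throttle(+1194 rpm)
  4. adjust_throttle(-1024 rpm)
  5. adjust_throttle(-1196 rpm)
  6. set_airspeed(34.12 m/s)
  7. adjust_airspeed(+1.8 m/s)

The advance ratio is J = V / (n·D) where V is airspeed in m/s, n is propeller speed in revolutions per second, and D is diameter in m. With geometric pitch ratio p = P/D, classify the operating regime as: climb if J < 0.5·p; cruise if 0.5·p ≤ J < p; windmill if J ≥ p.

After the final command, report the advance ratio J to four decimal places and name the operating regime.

J = 0.0792, regime = climb

set_propeller: D = 3.371 m, P = 3.248 m (p = P/D = 0.963512); state ← (V=0, rpm=0)
throttle_to(9096): rpm ← 9096
adjust_throttle(+1194): rpm ← 9096 +1194 = 10290
adjust_throttle(-1024): rpm ← 10290 -1024 = 9266
adjust_throttle(-1196): rpm ← 9266 -1196 = 8070
set_airspeed(34.12): V ← 34.12 m/s
adjust_airspeed(+1.8): V ← 34.12 +1.8 = 35.92 m/s
final state: V = 35.92 m/s, rpm = 8070 → n = rpm/60 = 134.500000 rev/s
J = V / (n·D) = 35.92 / (134.500000 × 3.371) = 0.079224
regime bands: climb J<0.4818 | cruise [0.4818, 0.9635) | windmill J≥0.9635
J = 0.0792 → climb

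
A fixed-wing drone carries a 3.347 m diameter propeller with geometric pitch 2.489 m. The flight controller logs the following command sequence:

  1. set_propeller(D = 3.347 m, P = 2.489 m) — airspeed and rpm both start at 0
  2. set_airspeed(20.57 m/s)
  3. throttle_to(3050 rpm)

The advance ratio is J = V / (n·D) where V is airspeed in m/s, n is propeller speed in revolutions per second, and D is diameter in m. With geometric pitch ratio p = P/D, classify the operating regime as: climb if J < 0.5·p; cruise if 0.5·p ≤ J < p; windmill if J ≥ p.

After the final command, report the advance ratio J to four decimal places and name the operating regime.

J = 0.1209, regime = climb

set_propeller: D = 3.347 m, P = 2.489 m (p = P/D = 0.743651); state ← (V=0, rpm=0)
set_airspeed(20.57): V ← 20.57 m/s
throttle_to(3050): rpm ← 3050
final state: V = 20.57 m/s, rpm = 3050 → n = rpm/60 = 50.833333 rev/s
J = V / (n·D) = 20.57 / (50.833333 × 3.347) = 0.120901
regime bands: climb J<0.3718 | cruise [0.3718, 0.7437) | windmill J≥0.7437
J = 0.1209 → climb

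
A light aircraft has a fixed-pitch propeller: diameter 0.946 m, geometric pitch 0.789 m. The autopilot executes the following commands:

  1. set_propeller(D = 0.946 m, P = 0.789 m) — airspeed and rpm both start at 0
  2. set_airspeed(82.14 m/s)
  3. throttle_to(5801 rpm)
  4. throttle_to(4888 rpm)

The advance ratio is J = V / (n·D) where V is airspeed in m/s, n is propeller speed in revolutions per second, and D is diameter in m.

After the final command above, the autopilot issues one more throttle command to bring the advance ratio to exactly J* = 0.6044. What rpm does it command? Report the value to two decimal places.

set_propeller: D = 0.946 m, P = 0.789 m (p = P/D = 0.834038); state ← (V=0, rpm=0)
set_airspeed(82.14): V ← 82.14 m/s
throttle_to(5801): rpm ← 5801
throttle_to(4888): rpm ← 4888
final state: V = 82.14 m/s, rpm = 4888 → n = rpm/60 = 81.466667 rev/s
target J* = 0.6044; solve J* = V/(n·D) for n: n = V/(J*·D) = 82.14/(0.6044 × 0.946) = 143.661073 rev/s
rpm = 60·n = 8619.664392

rpm = 8619.66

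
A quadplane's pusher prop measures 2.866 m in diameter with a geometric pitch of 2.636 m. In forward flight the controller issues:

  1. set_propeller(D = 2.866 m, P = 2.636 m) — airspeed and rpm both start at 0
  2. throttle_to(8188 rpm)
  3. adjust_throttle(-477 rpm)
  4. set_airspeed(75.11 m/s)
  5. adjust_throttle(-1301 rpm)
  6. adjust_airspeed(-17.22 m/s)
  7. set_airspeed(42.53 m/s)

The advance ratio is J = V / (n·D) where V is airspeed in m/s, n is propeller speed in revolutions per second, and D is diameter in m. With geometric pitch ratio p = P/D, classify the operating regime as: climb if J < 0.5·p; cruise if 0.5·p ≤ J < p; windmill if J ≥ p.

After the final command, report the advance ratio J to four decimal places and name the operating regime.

J = 0.1389, regime = climb

set_propeller: D = 2.866 m, P = 2.636 m (p = P/D = 0.919749); state ← (V=0, rpm=0)
throttle_to(8188): rpm ← 8188
adjust_throttle(-477): rpm ← 8188 -477 = 7711
set_airspeed(75.11): V ← 75.11 m/s
adjust_throttle(-1301): rpm ← 7711 -1301 = 6410
adjust_airspeed(-17.22): V ← 75.11 -17.22 = 57.89 m/s
set_airspeed(42.53): V ← 42.53 m/s
final state: V = 42.53 m/s, rpm = 6410 → n = rpm/60 = 106.833333 rev/s
J = V / (n·D) = 42.53 / (106.833333 × 2.866) = 0.138903
regime bands: climb J<0.4599 | cruise [0.4599, 0.9197) | windmill J≥0.9197
J = 0.1389 → climb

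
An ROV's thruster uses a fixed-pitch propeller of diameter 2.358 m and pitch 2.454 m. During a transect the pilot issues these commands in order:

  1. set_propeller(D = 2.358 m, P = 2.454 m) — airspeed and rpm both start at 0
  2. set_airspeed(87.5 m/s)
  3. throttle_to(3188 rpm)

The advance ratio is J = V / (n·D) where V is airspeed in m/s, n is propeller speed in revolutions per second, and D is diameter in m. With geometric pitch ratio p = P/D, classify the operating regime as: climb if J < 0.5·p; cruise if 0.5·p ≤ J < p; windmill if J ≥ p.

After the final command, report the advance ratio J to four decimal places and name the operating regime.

set_propeller: D = 2.358 m, P = 2.454 m (p = P/D = 1.040712); state ← (V=0, rpm=0)
set_airspeed(87.5): V ← 87.5 m/s
throttle_to(3188): rpm ← 3188
final state: V = 87.5 m/s, rpm = 3188 → n = rpm/60 = 53.133333 rev/s
J = V / (n·D) = 87.5 / (53.133333 × 2.358) = 0.698389
regime bands: climb J<0.5204 | cruise [0.5204, 1.0407) | windmill J≥1.0407
J = 0.6984 → cruise

J = 0.6984, regime = cruise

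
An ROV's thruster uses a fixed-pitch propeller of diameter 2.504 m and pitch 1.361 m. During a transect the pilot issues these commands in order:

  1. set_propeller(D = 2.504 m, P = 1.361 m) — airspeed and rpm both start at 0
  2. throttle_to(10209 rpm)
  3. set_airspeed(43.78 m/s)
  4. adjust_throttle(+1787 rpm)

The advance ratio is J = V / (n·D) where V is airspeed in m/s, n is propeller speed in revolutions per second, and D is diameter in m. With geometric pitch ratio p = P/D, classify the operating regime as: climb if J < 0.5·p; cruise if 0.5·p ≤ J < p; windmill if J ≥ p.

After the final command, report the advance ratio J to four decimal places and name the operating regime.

set_propeller: D = 2.504 m, P = 1.361 m (p = P/D = 0.543530); state ← (V=0, rpm=0)
throttle_to(10209): rpm ← 10209
set_airspeed(43.78): V ← 43.78 m/s
adjust_throttle(+1787): rpm ← 10209 +1787 = 11996
final state: V = 43.78 m/s, rpm = 11996 → n = rpm/60 = 199.933333 rev/s
J = V / (n·D) = 43.78 / (199.933333 × 2.504) = 0.087449
regime bands: climb J<0.2718 | cruise [0.2718, 0.5435) | windmill J≥0.5435
J = 0.0874 → climb

J = 0.0874, regime = climb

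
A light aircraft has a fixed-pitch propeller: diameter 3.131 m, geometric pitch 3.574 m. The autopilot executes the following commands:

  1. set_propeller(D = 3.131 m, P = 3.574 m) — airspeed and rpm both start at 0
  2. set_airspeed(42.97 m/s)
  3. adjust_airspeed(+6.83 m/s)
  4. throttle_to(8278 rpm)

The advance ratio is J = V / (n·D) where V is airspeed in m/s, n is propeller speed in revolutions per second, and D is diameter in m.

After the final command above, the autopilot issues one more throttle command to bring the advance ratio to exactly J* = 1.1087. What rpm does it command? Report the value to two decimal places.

rpm = 860.76

set_propeller: D = 3.131 m, P = 3.574 m (p = P/D = 1.141488); state ← (V=0, rpm=0)
set_airspeed(42.97): V ← 42.97 m/s
adjust_airspeed(+6.83): V ← 42.97 +6.83 = 49.8 m/s
throttle_to(8278): rpm ← 8278
final state: V = 49.8 m/s, rpm = 8278 → n = rpm/60 = 137.966667 rev/s
target J* = 1.1087; solve J* = V/(n·D) for n: n = V/(J*·D) = 49.8/(1.1087 × 3.131) = 14.346046 rev/s
rpm = 60·n = 860.762777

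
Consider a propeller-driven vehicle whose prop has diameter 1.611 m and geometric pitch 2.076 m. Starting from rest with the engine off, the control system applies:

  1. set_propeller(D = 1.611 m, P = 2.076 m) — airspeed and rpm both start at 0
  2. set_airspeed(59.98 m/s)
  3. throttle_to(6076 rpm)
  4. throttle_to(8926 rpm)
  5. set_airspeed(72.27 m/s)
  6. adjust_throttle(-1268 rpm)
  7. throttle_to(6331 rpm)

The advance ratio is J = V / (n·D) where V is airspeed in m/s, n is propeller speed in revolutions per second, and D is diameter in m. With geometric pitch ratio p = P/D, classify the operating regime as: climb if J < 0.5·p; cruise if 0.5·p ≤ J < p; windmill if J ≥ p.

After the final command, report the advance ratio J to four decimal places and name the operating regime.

J = 0.4251, regime = climb

set_propeller: D = 1.611 m, P = 2.076 m (p = P/D = 1.288641); state ← (V=0, rpm=0)
set_airspeed(59.98): V ← 59.98 m/s
throttle_to(6076): rpm ← 6076
throttle_to(8926): rpm ← 8926
set_airspeed(72.27): V ← 72.27 m/s
adjust_throttle(-1268): rpm ← 8926 -1268 = 7658
throttle_to(6331): rpm ← 6331
final state: V = 72.27 m/s, rpm = 6331 → n = rpm/60 = 105.516667 rev/s
J = V / (n·D) = 72.27 / (105.516667 × 1.611) = 0.425149
regime bands: climb J<0.6443 | cruise [0.6443, 1.2886) | windmill J≥1.2886
J = 0.4251 → climb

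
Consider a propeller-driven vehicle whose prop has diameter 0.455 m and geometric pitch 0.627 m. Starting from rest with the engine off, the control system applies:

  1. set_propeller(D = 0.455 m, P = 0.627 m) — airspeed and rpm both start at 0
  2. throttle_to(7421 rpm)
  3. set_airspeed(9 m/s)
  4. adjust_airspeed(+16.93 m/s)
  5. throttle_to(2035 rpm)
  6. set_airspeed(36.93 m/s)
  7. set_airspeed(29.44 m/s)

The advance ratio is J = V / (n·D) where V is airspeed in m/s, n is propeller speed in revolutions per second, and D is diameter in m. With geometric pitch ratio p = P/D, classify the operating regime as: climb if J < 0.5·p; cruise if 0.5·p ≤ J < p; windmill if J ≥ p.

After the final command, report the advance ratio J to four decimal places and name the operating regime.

J = 1.9077, regime = windmill

set_propeller: D = 0.455 m, P = 0.627 m (p = P/D = 1.378022); state ← (V=0, rpm=0)
throttle_to(7421): rpm ← 7421
set_airspeed(9): V ← 9 m/s
adjust_airspeed(+16.93): V ← 9 +16.93 = 25.93 m/s
throttle_to(2035): rpm ← 2035
set_airspeed(36.93): V ← 36.93 m/s
set_airspeed(29.44): V ← 29.44 m/s
final state: V = 29.44 m/s, rpm = 2035 → n = rpm/60 = 33.916667 rev/s
J = V / (n·D) = 29.44 / (33.916667 × 0.455) = 1.907714
regime bands: climb J<0.6890 | cruise [0.6890, 1.3780) | windmill J≥1.3780
J = 1.9077 → windmill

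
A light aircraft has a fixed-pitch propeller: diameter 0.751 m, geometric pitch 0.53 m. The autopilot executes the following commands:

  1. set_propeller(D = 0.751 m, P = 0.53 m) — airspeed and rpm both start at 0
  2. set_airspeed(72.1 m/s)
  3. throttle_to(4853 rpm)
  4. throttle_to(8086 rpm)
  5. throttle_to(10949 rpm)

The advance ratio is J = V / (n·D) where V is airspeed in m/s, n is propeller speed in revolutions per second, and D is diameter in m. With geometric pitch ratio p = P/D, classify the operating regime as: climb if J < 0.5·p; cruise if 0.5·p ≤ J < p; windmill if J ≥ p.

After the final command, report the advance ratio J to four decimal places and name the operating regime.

set_propeller: D = 0.751 m, P = 0.53 m (p = P/D = 0.705726); state ← (V=0, rpm=0)
set_airspeed(72.1): V ← 72.1 m/s
throttle_to(4853): rpm ← 4853
throttle_to(8086): rpm ← 8086
throttle_to(10949): rpm ← 10949
final state: V = 72.1 m/s, rpm = 10949 → n = rpm/60 = 182.483333 rev/s
J = V / (n·D) = 72.1 / (182.483333 × 0.751) = 0.526105
regime bands: climb J<0.3529 | cruise [0.3529, 0.7057) | windmill J≥0.7057
J = 0.5261 → cruise

J = 0.5261, regime = cruise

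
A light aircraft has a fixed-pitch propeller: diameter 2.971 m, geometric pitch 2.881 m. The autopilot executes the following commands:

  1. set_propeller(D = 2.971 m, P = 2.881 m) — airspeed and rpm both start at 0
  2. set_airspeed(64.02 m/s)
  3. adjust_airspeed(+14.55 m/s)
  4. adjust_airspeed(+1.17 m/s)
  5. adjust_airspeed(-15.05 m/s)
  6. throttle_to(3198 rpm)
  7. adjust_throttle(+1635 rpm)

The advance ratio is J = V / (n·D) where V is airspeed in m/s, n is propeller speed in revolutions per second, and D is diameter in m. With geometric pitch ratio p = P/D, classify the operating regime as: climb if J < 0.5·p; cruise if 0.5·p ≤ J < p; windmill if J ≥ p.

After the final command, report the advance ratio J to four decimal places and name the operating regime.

J = 0.2703, regime = climb

set_propeller: D = 2.971 m, P = 2.881 m (p = P/D = 0.969707); state ← (V=0, rpm=0)
set_airspeed(64.02): V ← 64.02 m/s
adjust_airspeed(+14.55): V ← 64.02 +14.55 = 78.57 m/s
adjust_airspeed(+1.17): V ← 78.57 +1.17 = 79.74 m/s
adjust_airspeed(-15.05): V ← 79.74 -15.05 = 64.69 m/s
throttle_to(3198): rpm ← 3198
adjust_throttle(+1635): rpm ← 3198 +1635 = 4833
final state: V = 64.69 m/s, rpm = 4833 → n = rpm/60 = 80.550000 rev/s
J = V / (n·D) = 64.69 / (80.550000 × 2.971) = 0.270314
regime bands: climb J<0.4849 | cruise [0.4849, 0.9697) | windmill J≥0.9697
J = 0.2703 → climb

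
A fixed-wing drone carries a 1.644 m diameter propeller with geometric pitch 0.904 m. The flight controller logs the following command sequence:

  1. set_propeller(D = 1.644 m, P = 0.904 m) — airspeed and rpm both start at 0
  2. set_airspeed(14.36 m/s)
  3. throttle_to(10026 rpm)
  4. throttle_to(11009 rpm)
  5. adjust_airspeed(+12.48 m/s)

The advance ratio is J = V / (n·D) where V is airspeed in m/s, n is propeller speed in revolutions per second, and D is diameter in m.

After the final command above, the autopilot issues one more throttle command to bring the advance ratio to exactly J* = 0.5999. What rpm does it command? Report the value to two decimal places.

set_propeller: D = 1.644 m, P = 0.904 m (p = P/D = 0.549878); state ← (V=0, rpm=0)
set_airspeed(14.36): V ← 14.36 m/s
throttle_to(10026): rpm ← 10026
throttle_to(11009): rpm ← 11009
adjust_airspeed(+12.48): V ← 14.36 +12.48 = 26.84 m/s
final state: V = 26.84 m/s, rpm = 11009 → n = rpm/60 = 183.483333 rev/s
target J* = 0.5999; solve J* = V/(n·D) for n: n = V/(J*·D) = 26.84/(0.5999 × 1.644) = 27.214593 rev/s
rpm = 60·n = 1632.875552

rpm = 1632.88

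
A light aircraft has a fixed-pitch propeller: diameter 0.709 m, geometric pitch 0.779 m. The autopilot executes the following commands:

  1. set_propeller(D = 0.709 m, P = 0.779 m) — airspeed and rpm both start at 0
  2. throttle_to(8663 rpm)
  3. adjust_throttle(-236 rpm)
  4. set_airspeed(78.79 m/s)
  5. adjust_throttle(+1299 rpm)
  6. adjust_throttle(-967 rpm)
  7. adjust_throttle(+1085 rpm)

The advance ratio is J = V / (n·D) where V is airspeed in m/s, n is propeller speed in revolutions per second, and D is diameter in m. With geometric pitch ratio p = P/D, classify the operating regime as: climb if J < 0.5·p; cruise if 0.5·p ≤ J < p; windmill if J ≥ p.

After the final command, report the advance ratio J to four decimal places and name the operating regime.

set_propeller: D = 0.709 m, P = 0.779 m (p = P/D = 1.098731); state ← (V=0, rpm=0)
throttle_to(8663): rpm ← 8663
adjust_throttle(-236): rpm ← 8663 -236 = 8427
set_airspeed(78.79): V ← 78.79 m/s
adjust_throttle(+1299): rpm ← 8427 +1299 = 9726
adjust_throttle(-967): rpm ← 9726 -967 = 8759
adjust_throttle(+1085): rpm ← 8759 +1085 = 9844
final state: V = 78.79 m/s, rpm = 9844 → n = rpm/60 = 164.066667 rev/s
J = V / (n·D) = 78.79 / (164.066667 × 0.709) = 0.677337
regime bands: climb J<0.5494 | cruise [0.5494, 1.0987) | windmill J≥1.0987
J = 0.6773 → cruise

J = 0.6773, regime = cruise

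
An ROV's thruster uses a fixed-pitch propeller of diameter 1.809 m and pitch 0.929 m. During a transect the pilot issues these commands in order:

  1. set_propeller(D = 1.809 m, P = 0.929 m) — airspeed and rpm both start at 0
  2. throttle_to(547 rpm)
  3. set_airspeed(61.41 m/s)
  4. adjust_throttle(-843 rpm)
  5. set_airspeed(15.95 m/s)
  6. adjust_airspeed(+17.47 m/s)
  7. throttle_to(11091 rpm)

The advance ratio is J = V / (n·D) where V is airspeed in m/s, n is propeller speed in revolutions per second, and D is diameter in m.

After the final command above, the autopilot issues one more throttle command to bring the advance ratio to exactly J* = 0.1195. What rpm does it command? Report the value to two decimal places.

set_propeller: D = 1.809 m, P = 0.929 m (p = P/D = 0.513543); state ← (V=0, rpm=0)
throttle_to(547): rpm ← 547
set_airspeed(61.41): V ← 61.41 m/s
adjust_throttle(-843): rpm ← 547 -843 = -296
set_airspeed(15.95): V ← 15.95 m/s
adjust_airspeed(+17.47): V ← 15.95 +17.47 = 33.42 m/s
throttle_to(11091): rpm ← 11091
final state: V = 33.42 m/s, rpm = 11091 → n = rpm/60 = 184.850000 rev/s
target J* = 0.1195; solve J* = V/(n·D) for n: n = V/(J*·D) = 33.42/(0.1195 × 1.809) = 154.596612 rev/s
rpm = 60·n = 9275.796748

rpm = 9275.80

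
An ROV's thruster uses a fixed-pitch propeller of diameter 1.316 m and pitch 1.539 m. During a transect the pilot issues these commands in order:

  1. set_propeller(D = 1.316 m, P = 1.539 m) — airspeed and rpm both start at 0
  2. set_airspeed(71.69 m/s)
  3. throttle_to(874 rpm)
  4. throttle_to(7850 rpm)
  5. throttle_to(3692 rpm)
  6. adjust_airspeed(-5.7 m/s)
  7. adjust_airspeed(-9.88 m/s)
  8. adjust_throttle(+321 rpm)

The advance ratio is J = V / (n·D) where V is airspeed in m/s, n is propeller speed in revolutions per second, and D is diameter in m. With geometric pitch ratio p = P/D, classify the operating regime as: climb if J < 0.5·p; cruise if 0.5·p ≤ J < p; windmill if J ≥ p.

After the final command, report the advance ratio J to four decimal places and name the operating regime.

J = 0.6375, regime = cruise

set_propeller: D = 1.316 m, P = 1.539 m (p = P/D = 1.169453); state ← (V=0, rpm=0)
set_airspeed(71.69): V ← 71.69 m/s
throttle_to(874): rpm ← 874
throttle_to(7850): rpm ← 7850
throttle_to(3692): rpm ← 3692
adjust_airspeed(-5.7): V ← 71.69 -5.7 = 65.99 m/s
adjust_airspeed(-9.88): V ← 65.99 -9.88 = 56.11 m/s
adjust_throttle(+321): rpm ← 3692 +321 = 4013
final state: V = 56.11 m/s, rpm = 4013 → n = rpm/60 = 66.883333 rev/s
J = V / (n·D) = 56.11 / (66.883333 × 1.316) = 0.637480
regime bands: climb J<0.5847 | cruise [0.5847, 1.1695) | windmill J≥1.1695
J = 0.6375 → cruise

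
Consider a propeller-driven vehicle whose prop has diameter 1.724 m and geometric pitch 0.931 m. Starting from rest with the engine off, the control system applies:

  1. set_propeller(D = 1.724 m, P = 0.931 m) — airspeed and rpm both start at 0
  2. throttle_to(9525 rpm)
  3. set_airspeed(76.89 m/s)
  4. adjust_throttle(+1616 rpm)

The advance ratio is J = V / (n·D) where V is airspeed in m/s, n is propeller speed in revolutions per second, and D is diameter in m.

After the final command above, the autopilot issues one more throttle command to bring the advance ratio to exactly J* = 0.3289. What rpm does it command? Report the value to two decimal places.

rpm = 8136.17

set_propeller: D = 1.724 m, P = 0.931 m (p = P/D = 0.540023); state ← (V=0, rpm=0)
throttle_to(9525): rpm ← 9525
set_airspeed(76.89): V ← 76.89 m/s
adjust_throttle(+1616): rpm ← 9525 +1616 = 11141
final state: V = 76.89 m/s, rpm = 11141 → n = rpm/60 = 185.683333 rev/s
target J* = 0.3289; solve J* = V/(n·D) for n: n = V/(J*·D) = 76.89/(0.3289 × 1.724) = 135.602821 rev/s
rpm = 60·n = 8136.169288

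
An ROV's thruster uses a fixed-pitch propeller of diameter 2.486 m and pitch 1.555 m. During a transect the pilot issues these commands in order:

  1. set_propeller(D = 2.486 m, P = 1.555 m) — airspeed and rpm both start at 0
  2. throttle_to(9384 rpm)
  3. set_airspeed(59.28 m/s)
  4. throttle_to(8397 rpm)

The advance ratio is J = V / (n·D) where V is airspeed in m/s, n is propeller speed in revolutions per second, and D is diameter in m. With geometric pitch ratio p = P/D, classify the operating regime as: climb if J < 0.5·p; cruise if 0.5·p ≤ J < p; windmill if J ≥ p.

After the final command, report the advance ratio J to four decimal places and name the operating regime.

set_propeller: D = 2.486 m, P = 1.555 m (p = P/D = 0.625503); state ← (V=0, rpm=0)
throttle_to(9384): rpm ← 9384
set_airspeed(59.28): V ← 59.28 m/s
throttle_to(8397): rpm ← 8397
final state: V = 59.28 m/s, rpm = 8397 → n = rpm/60 = 139.950000 rev/s
J = V / (n·D) = 59.28 / (139.950000 × 2.486) = 0.170386
regime bands: climb J<0.3128 | cruise [0.3128, 0.6255) | windmill J≥0.6255
J = 0.1704 → climb

J = 0.1704, regime = climb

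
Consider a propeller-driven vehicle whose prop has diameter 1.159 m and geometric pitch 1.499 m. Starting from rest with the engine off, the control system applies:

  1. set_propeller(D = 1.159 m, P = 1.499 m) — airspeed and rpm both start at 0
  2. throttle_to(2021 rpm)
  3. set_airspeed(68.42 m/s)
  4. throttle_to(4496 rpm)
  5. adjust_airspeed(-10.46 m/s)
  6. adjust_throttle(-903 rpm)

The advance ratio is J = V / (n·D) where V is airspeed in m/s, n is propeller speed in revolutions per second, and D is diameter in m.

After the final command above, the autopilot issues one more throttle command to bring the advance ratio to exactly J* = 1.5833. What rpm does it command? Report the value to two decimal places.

rpm = 1895.10

set_propeller: D = 1.159 m, P = 1.499 m (p = P/D = 1.293356); state ← (V=0, rpm=0)
throttle_to(2021): rpm ← 2021
set_airspeed(68.42): V ← 68.42 m/s
throttle_to(4496): rpm ← 4496
adjust_airspeed(-10.46): V ← 68.42 -10.46 = 57.96 m/s
adjust_throttle(-903): rpm ← 4496 -903 = 3593
final state: V = 57.96 m/s, rpm = 3593 → n = rpm/60 = 59.883333 rev/s
target J* = 1.5833; solve J* = V/(n·D) for n: n = V/(J*·D) = 57.96/(1.5833 × 1.159) = 31.585062 rev/s
rpm = 60·n = 1895.103700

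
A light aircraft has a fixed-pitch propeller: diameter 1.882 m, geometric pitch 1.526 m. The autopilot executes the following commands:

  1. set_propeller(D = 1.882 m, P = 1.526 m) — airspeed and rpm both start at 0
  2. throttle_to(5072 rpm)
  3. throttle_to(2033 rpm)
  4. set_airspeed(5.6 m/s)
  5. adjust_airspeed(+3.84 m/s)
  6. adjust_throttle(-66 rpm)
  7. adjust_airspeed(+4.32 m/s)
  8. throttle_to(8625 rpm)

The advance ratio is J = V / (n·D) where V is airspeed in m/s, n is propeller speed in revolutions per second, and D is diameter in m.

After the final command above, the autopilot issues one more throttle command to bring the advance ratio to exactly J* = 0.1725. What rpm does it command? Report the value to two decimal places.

rpm = 2543.09

set_propeller: D = 1.882 m, P = 1.526 m (p = P/D = 0.810840); state ← (V=0, rpm=0)
throttle_to(5072): rpm ← 5072
throttle_to(2033): rpm ← 2033
set_airspeed(5.6): V ← 5.6 m/s
adjust_airspeed(+3.84): V ← 5.6 +3.84 = 9.44 m/s
adjust_throttle(-66): rpm ← 2033 -66 = 1967
adjust_airspeed(+4.32): V ← 9.44 +4.32 = 13.76 m/s
throttle_to(8625): rpm ← 8625
final state: V = 13.76 m/s, rpm = 8625 → n = rpm/60 = 143.750000 rev/s
target J* = 0.1725; solve J* = V/(n·D) for n: n = V/(J*·D) = 13.76/(0.1725 × 1.882) = 42.384759 rev/s
rpm = 60·n = 2543.085524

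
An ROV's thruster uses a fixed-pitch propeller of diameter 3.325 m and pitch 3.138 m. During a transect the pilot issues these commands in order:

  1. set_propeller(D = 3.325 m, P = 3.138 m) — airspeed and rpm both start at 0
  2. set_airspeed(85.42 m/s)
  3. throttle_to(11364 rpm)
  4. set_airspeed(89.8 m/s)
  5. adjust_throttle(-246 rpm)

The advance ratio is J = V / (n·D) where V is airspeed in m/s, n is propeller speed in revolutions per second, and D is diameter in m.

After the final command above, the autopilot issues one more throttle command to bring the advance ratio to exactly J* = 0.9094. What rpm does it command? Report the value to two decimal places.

set_propeller: D = 3.325 m, P = 3.138 m (p = P/D = 0.943759); state ← (V=0, rpm=0)
set_airspeed(85.42): V ← 85.42 m/s
throttle_to(11364): rpm ← 11364
set_airspeed(89.8): V ← 89.8 m/s
adjust_throttle(-246): rpm ← 11364 -246 = 11118
final state: V = 89.8 m/s, rpm = 11118 → n = rpm/60 = 185.300000 rev/s
target J* = 0.9094; solve J* = V/(n·D) for n: n = V/(J*·D) = 89.8/(0.9094 × 3.325) = 29.698173 rev/s
rpm = 60·n = 1781.890398

rpm = 1781.89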